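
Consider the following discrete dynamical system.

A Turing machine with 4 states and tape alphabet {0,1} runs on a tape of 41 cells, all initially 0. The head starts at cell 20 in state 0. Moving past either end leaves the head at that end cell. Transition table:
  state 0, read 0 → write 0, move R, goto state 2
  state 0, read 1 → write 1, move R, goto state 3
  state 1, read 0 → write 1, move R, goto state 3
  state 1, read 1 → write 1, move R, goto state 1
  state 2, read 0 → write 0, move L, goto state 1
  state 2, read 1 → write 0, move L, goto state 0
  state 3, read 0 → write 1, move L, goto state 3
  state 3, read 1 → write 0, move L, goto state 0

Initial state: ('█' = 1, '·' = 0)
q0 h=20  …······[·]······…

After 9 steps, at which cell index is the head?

0) q0 h=20  …······[·]······…
1) q2 h=21  …······[·]······…
2) q1 h=20  …······[·]······…
3) q3 h=21  …·····█[·]······…
4) q3 h=20  …······[█]█·····…
5) q0 h=19  …······[·]·█····…
6) q2 h=20  …······[·]█·····…
7) q1 h=19  …······[·]·█····…
8) q3 h=20  …·····█[·]█·····…
9) q3 h=19  …······[█]██····…

19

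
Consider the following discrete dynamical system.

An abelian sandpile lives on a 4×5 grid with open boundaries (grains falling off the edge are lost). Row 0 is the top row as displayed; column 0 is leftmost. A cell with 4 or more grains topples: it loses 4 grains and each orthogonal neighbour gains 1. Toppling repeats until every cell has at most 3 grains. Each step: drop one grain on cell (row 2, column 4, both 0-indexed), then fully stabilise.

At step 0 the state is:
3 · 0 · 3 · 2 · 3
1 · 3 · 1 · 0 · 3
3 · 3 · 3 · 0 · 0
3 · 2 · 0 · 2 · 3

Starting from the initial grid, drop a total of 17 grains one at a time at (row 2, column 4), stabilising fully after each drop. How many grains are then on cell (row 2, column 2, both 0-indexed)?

0) 3 · 0 · 3 · 2 · 3
1 · 3 · 1 · 0 · 3
3 · 3 · 3 · 0 · 0
3 · 2 · 0 · 2 · 3
1) 3 · 0 · 3 · 2 · 3
1 · 3 · 1 · 0 · 3
3 · 3 · 3 · 0 · 1
3 · 2 · 0 · 2 · 3
2) 3 · 0 · 3 · 2 · 3
1 · 3 · 1 · 0 · 3
3 · 3 · 3 · 0 · 2
3 · 2 · 0 · 2 · 3
3) 3 · 0 · 3 · 2 · 3
1 · 3 · 1 · 0 · 3
3 · 3 · 3 · 0 · 3
3 · 2 · 0 · 2 · 3
4) 3 · 0 · 3 · 3 · 0
1 · 3 · 1 · 1 · 1
3 · 3 · 3 · 1 · 2
3 · 2 · 0 · 3 · 0
5) 3 · 0 · 3 · 3 · 0
1 · 3 · 1 · 1 · 1
3 · 3 · 3 · 1 · 3
3 · 2 · 0 · 3 · 0
6) 3 · 0 · 3 · 3 · 0
1 · 3 · 1 · 1 · 2
3 · 3 · 3 · 2 · 0
3 · 2 · 0 · 3 · 1
7) 3 · 0 · 3 · 3 · 0
1 · 3 · 1 · 1 · 2
3 · 3 · 3 · 2 · 1
3 · 2 · 0 · 3 · 1
8) 3 · 0 · 3 · 3 · 0
1 · 3 · 1 · 1 · 2
3 · 3 · 3 · 2 · 2
3 · 2 · 0 · 3 · 1
9) 3 · 0 · 3 · 3 · 0
1 · 3 · 1 · 1 · 2
3 · 3 · 3 · 2 · 3
3 · 2 · 0 · 3 · 1
10) 3 · 0 · 3 · 3 · 0
1 · 3 · 1 · 1 · 3
3 · 3 · 3 · 3 · 0
3 · 2 · 0 · 3 · 2
11) 3 · 0 · 3 · 3 · 0
1 · 3 · 1 · 1 · 3
3 · 3 · 3 · 3 · 1
3 · 2 · 0 · 3 · 2
12) 3 · 0 · 3 · 3 · 0
1 · 3 · 1 · 1 · 3
3 · 3 · 3 · 3 · 2
3 · 2 · 0 · 3 · 2
13) 3 · 0 · 3 · 3 · 0
1 · 3 · 1 · 1 · 3
3 · 3 · 3 · 3 · 3
3 · 2 · 0 · 3 · 2
14) 3 · 1 · 3 · 3 · 1
3 · 0 · 3 · 3 · 0
1 · 3 · 1 · 2 · 3
1 · 0 · 3 · 1 · 0
15) 3 · 1 · 3 · 3 · 1
3 · 0 · 3 · 3 · 1
1 · 3 · 1 · 3 · 0
1 · 0 · 3 · 1 · 1
16) 3 · 1 · 3 · 3 · 1
3 · 0 · 3 · 3 · 1
1 · 3 · 1 · 3 · 1
1 · 0 · 3 · 1 · 1
17) 3 · 1 · 3 · 3 · 1
3 · 0 · 3 · 3 · 1
1 · 3 · 1 · 3 · 2
1 · 0 · 3 · 1 · 1

1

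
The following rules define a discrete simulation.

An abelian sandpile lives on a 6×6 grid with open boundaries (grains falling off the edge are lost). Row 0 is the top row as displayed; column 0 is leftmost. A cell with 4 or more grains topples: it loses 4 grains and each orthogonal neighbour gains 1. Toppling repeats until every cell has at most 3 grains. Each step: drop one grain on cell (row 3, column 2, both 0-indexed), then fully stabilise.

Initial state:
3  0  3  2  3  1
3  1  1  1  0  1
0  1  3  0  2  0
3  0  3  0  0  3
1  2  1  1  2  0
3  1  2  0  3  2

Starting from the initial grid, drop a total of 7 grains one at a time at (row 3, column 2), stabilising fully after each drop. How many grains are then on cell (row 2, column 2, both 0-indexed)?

1

gen 0: 3  0  3  2  3  1
3  1  1  1  0  1
0  1  3  0  2  0
3  0  3  0  0  3
1  2  1  1  2  0
3  1  2  0  3  2
gen 1: 3  0  3  2  3  1
3  1  2  1  0  1
0  2  0  1  2  0
3  1  1  1  0  3
1  2  2  1  2  0
3  1  2  0  3  2
gen 2: 3  0  3  2  3  1
3  1  2  1  0  1
0  2  0  1  2  0
3  1  2  1  0  3
1  2  2  1  2  0
3  1  2  0  3  2
gen 3: 3  0  3  2  3  1
3  1  2  1  0  1
0  2  0  1  2  0
3  1  3  1  0  3
1  2  2  1  2  0
3  1  2  0  3  2
gen 4: 3  0  3  2  3  1
3  1  2  1  0  1
0  2  1  1  2  0
3  2  0  2  0  3
1  2  3  1  2  0
3  1  2  0  3  2
gen 5: 3  0  3  2  3  1
3  1  2  1  0  1
0  2  1  1  2  0
3  2  1  2  0  3
1  2  3  1  2  0
3  1  2  0  3  2
gen 6: 3  0  3  2  3  1
3  1  2  1  0  1
0  2  1  1  2  0
3  2  2  2  0  3
1  2  3  1  2  0
3  1  2  0  3  2
gen 7: 3  0  3  2  3  1
3  1  2  1  0  1
0  2  1  1  2  0
3  2  3  2  0  3
1  2  3  1  2  0
3  1  2  0  3  2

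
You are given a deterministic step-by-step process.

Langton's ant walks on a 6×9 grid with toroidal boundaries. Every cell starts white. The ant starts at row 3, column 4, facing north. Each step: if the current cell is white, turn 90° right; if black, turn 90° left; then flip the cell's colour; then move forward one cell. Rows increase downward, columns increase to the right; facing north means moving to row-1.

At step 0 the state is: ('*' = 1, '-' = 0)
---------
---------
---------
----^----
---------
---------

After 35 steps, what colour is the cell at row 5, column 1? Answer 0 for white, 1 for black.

1

[0] ---------
---------
---------
----^----
---------
---------
[1] ---------
---------
---------
----*>---
---------
---------
[2] ---------
---------
---------
----**---
-----v---
---------
[3] ---------
---------
---------
----**---
----<*---
---------
[4] ---------
---------
---------
----^*---
----**---
---------
[5] ---------
---------
---------
---<-*---
----**---
---------
[6] ---------
---------
---^-----
---*-*---
----**---
---------
[7] ---------
---------
---*>----
---*-*---
----**---
---------
[8] ---------
---------
---**----
---*v*---
----**---
---------
[9] ---------
---------
---**----
---<**---
----**---
---------
[10] ---------
---------
---**----
----**---
---v**---
---------
[11] ---------
---------
---**----
----**---
--<***---
---------
[12] ---------
---------
---**----
--^-**---
--****---
---------
[13] ---------
---------
---**----
--*>**---
--****---
---------
[14] ---------
---------
---**----
--****---
--*v**---
---------
[15] ---------
---------
---**----
--****---
--*->*---
---------
[16] ---------
---------
---**----
--**^*---
--*--*---
---------
[17] ---------
---------
---**----
--*<-*---
--*--*---
---------
[18] ---------
---------
---**----
--*--*---
--*v-*---
---------
[19] ---------
---------
---**----
--*--*---
--<*-*---
---------
[20] ---------
---------
---**----
--*--*---
---*-*---
--v------
[21] ---------
---------
---**----
--*--*---
---*-*---
-<*------
[22] ---------
---------
---**----
--*--*---
-^-*-*---
-**------
[23] ---------
---------
---**----
--*--*---
-*>*-*---
-**------
[24] ---------
---------
---**----
--*--*---
-***-*---
-*v------
[25] ---------
---------
---**----
--*--*---
-***-*---
-*->-----
[26] ---v-----
---------
---**----
--*--*---
-***-*---
-*-*-----
[27] --<*-----
---------
---**----
--*--*---
-***-*---
-*-*-----
[28] --**-----
---------
---**----
--*--*---
-***-*---
-*^*-----
[29] --**-----
---------
---**----
--*--*---
-***-*---
-**>-----
[30] --**-----
---------
---**----
--*--*---
-**^-*---
-**------
[31] --**-----
---------
---**----
--*--*---
-*<--*---
-**------
[32] --**-----
---------
---**----
--*--*---
-*---*---
-*v------
[33] --**-----
---------
---**----
--*--*---
-*---*---
-*->-----
[34] --*v-----
---------
---**----
--*--*---
-*---*---
-*-*-----
[35] --*->----
---------
---**----
--*--*---
-*---*---
-*-*-----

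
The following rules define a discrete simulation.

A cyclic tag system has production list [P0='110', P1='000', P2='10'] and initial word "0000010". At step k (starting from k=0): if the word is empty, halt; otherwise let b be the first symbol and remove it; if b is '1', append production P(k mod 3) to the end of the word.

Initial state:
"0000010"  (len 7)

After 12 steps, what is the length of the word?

[0] "0000010"  (len 7)
[1] "000010"  (len 6)
[2] "00010"  (len 5)
[3] "0010"  (len 4)
[4] "010"  (len 3)
[5] "10"  (len 2)
[6] "010"  (len 3)
[7] "10"  (len 2)
[8] "0000"  (len 4)
[9] "000"  (len 3)
[10] "00"  (len 2)
[11] "0"  (len 1)
[12] (halted — word empty)

0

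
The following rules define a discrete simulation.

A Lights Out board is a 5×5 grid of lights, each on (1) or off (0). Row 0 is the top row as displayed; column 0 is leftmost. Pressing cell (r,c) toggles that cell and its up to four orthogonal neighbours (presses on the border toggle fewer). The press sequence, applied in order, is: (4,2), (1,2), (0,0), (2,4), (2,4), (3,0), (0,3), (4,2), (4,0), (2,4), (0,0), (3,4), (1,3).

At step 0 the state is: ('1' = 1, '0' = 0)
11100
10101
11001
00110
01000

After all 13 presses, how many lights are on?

15

gen 0: 11100
10101
11001
00110
01000
gen 1: 11100
10101
11001
00010
00110
gen 2: 11000
11011
11101
00010
00110
gen 3: 00000
01011
11101
00010
00110
gen 4: 00000
01010
11110
00011
00110
gen 5: 00000
01011
11101
00010
00110
gen 6: 00000
01011
01101
11010
10110
gen 7: 00111
01001
01101
11010
10110
gen 8: 00111
01001
01101
11110
11000
gen 9: 00111
01001
01101
01110
00000
gen 10: 00111
01000
01110
01111
00000
gen 11: 11111
11000
01110
01111
00000
gen 12: 11111
11000
01111
01100
00001
gen 13: 11101
11111
01101
01100
00001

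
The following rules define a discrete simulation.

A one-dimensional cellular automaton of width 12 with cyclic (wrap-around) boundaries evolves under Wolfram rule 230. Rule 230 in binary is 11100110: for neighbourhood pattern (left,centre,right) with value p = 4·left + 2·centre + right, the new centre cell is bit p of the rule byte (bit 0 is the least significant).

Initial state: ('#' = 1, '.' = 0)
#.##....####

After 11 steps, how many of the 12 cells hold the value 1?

t=0: #.##....####
t=1: ##.#...#.###
t=2: ####..###.##
t=3: ####.#.###.#
t=4: #######.###.
t=5: .#######.###
t=6: #.#######.##
t=7: ##.#######.#
t=8: ###.#######.
t=9: .###.#######
t=10: #.###.######
t=11: ##.###.#####

10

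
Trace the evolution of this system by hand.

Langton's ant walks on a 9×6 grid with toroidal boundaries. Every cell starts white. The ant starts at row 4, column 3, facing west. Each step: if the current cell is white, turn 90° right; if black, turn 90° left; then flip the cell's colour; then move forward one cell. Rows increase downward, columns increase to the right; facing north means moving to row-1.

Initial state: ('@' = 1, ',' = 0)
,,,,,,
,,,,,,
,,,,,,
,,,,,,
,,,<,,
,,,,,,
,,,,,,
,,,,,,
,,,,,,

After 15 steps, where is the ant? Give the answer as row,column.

4,4

k=0  ,,,,,,
,,,,,,
,,,,,,
,,,,,,
,,,<,,
,,,,,,
,,,,,,
,,,,,,
,,,,,,
k=1  ,,,,,,
,,,,,,
,,,,,,
,,,^,,
,,,@,,
,,,,,,
,,,,,,
,,,,,,
,,,,,,
k=2  ,,,,,,
,,,,,,
,,,,,,
,,,@>,
,,,@,,
,,,,,,
,,,,,,
,,,,,,
,,,,,,
k=3  ,,,,,,
,,,,,,
,,,,,,
,,,@@,
,,,@v,
,,,,,,
,,,,,,
,,,,,,
,,,,,,
k=4  ,,,,,,
,,,,,,
,,,,,,
,,,@@,
,,,<@,
,,,,,,
,,,,,,
,,,,,,
,,,,,,
k=5  ,,,,,,
,,,,,,
,,,,,,
,,,@@,
,,,,@,
,,,v,,
,,,,,,
,,,,,,
,,,,,,
k=6  ,,,,,,
,,,,,,
,,,,,,
,,,@@,
,,,,@,
,,<@,,
,,,,,,
,,,,,,
,,,,,,
k=7  ,,,,,,
,,,,,,
,,,,,,
,,,@@,
,,^,@,
,,@@,,
,,,,,,
,,,,,,
,,,,,,
k=8  ,,,,,,
,,,,,,
,,,,,,
,,,@@,
,,@>@,
,,@@,,
,,,,,,
,,,,,,
,,,,,,
k=9  ,,,,,,
,,,,,,
,,,,,,
,,,@@,
,,@@@,
,,@v,,
,,,,,,
,,,,,,
,,,,,,
k=10  ,,,,,,
,,,,,,
,,,,,,
,,,@@,
,,@@@,
,,@,>,
,,,,,,
,,,,,,
,,,,,,
k=11  ,,,,,,
,,,,,,
,,,,,,
,,,@@,
,,@@@,
,,@,@,
,,,,v,
,,,,,,
,,,,,,
k=12  ,,,,,,
,,,,,,
,,,,,,
,,,@@,
,,@@@,
,,@,@,
,,,<@,
,,,,,,
,,,,,,
k=13  ,,,,,,
,,,,,,
,,,,,,
,,,@@,
,,@@@,
,,@^@,
,,,@@,
,,,,,,
,,,,,,
k=14  ,,,,,,
,,,,,,
,,,,,,
,,,@@,
,,@@@,
,,@@>,
,,,@@,
,,,,,,
,,,,,,
k=15  ,,,,,,
,,,,,,
,,,,,,
,,,@@,
,,@@^,
,,@@,,
,,,@@,
,,,,,,
,,,,,,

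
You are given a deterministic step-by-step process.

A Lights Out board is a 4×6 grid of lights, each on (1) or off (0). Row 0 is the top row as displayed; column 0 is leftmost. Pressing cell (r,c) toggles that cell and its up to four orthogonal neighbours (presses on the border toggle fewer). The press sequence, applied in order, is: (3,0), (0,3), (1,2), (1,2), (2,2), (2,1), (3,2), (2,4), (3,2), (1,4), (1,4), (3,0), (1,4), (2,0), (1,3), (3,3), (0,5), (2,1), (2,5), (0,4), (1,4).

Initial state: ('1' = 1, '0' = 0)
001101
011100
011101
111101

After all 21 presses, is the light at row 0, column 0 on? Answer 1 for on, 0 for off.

0

[0] 001101
011100
011101
111101
[1] 001101
011100
111101
001101
[2] 000011
011000
111101
001101
[3] 001011
000100
110101
001101
[4] 000011
011000
111101
001101
[5] 000011
010000
100001
000101
[6] 000011
000000
011001
010101
[7] 000011
000000
010001
001001
[8] 000011
000010
010110
001011
[9] 000011
000010
011110
010111
[10] 000001
000101
011100
010111
[11] 000011
000010
011110
010111
[12] 000011
000010
111110
100111
[13] 000001
000101
111100
100111
[14] 000001
100101
001100
000111
[15] 000101
101011
001000
000111
[16] 000101
101011
001100
001001
[17] 000110
101010
001100
001001
[18] 000110
111010
110100
011001
[19] 000110
111011
110111
011000
[20] 000001
111001
110111
011000
[21] 000011
111110
110101
011000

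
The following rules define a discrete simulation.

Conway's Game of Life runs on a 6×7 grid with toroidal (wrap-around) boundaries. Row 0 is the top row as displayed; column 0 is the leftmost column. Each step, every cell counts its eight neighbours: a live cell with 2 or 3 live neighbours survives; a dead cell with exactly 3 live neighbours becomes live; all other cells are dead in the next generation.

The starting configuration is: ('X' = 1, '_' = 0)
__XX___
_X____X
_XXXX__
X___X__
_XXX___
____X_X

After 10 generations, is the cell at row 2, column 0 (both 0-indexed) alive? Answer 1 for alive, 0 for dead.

1

[0] __XX___
_X____X
_XXXX__
X___X__
_XXX___
____X_X
[1] X_XX_X_
XX__X__
_XXXXX_
X___X__
XXXXXX_
_X__X__
[2] X_XX_XX
X______
__X__XX
X______
X_X__XX
_______
[3] XX____X
X_XXX__
XX____X
X______
XX____X
__XXX__
[4] X____XX
__XX_X_
__XX__X
_______
XXXX__X
__XX_X_
[5] _X___X_
XXXX_X_
__XXX__
______X
XX_XX_X
___X_X_
[6] XX_X_X_
X____XX
X___XXX
_X____X
X_XXX_X
_X_X_X_
[7] _X___X_
_______
_X__X__
_XX____
___XX_X
_____X_
[8] _______
_______
_XX____
XXX_XX_
__XXXX_
_____XX
[9] _______
_______
X_XX___
X____XX
X_X____
___X_XX
[10] _______
_______
XX_____
X_XX___
XX__X__
______X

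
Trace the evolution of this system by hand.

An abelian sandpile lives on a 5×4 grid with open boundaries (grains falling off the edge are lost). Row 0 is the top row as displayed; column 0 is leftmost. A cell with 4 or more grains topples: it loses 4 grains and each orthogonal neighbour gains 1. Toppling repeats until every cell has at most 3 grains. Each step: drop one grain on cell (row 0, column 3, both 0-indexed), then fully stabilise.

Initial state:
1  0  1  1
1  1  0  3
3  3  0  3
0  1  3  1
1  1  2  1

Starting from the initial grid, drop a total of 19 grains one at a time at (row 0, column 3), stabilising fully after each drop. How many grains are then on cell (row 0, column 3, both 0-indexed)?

3

gen 0: 1  0  1  1
1  1  0  3
3  3  0  3
0  1  3  1
1  1  2  1
gen 1: 1  0  1  2
1  1  0  3
3  3  0  3
0  1  3  1
1  1  2  1
gen 2: 1  0  1  3
1  1  0  3
3  3  0  3
0  1  3  1
1  1  2  1
gen 3: 1  0  2  1
1  1  1  1
3  3  1  0
0  1  3  2
1  1  2  1
gen 4: 1  0  2  2
1  1  1  1
3  3  1  0
0  1  3  2
1  1  2  1
gen 5: 1  0  2  3
1  1  1  1
3  3  1  0
0  1  3  2
1  1  2  1
gen 6: 1  0  3  0
1  1  1  2
3  3  1  0
0  1  3  2
1  1  2  1
gen 7: 1  0  3  1
1  1  1  2
3  3  1  0
0  1  3  2
1  1  2  1
gen 8: 1  0  3  2
1  1  1  2
3  3  1  0
0  1  3  2
1  1  2  1
gen 9: 1  0  3  3
1  1  1  2
3  3  1  0
0  1  3  2
1  1  2  1
gen 10: 1  1  0  1
1  1  2  3
3  3  1  0
0  1  3  2
1  1  2  1
gen 11: 1  1  0  2
1  1  2  3
3  3  1  0
0  1  3  2
1  1  2  1
gen 12: 1  1  0  3
1  1  2  3
3  3  1  0
0  1  3  2
1  1  2  1
gen 13: 1  1  1  1
1  1  3  0
3  3  1  1
0  1  3  2
1  1  2  1
gen 14: 1  1  1  2
1  1  3  0
3  3  1  1
0  1  3  2
1  1  2  1
gen 15: 1  1  1  3
1  1  3  0
3  3  1  1
0  1  3  2
1  1  2  1
gen 16: 1  1  2  0
1  1  3  1
3  3  1  1
0  1  3  2
1  1  2  1
gen 17: 1  1  2  1
1  1  3  1
3  3  1  1
0  1  3  2
1  1  2  1
gen 18: 1  1  2  2
1  1  3  1
3  3  1  1
0  1  3  2
1  1  2  1
gen 19: 1  1  2  3
1  1  3  1
3  3  1  1
0  1  3  2
1  1  2  1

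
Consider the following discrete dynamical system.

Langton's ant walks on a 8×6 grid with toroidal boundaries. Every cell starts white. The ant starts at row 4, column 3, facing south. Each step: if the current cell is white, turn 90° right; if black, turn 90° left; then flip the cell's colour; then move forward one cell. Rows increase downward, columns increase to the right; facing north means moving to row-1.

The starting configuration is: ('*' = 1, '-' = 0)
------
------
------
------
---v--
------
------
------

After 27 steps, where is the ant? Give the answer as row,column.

1,5

gen 0: ------
------
------
------
---v--
------
------
------
gen 1: ------
------
------
------
--<*--
------
------
------
gen 2: ------
------
------
--^---
--**--
------
------
------
gen 3: ------
------
------
--*>--
--**--
------
------
------
gen 4: ------
------
------
--**--
--*v--
------
------
------
gen 5: ------
------
------
--**--
--*->-
------
------
------
gen 6: ------
------
------
--**--
--*-*-
----v-
------
------
gen 7: ------
------
------
--**--
--*-*-
---<*-
------
------
gen 8: ------
------
------
--**--
--*^*-
---**-
------
------
gen 9: ------
------
------
--**--
--**>-
---**-
------
------
gen 10: ------
------
------
--**^-
--**--
---**-
------
------
gen 11: ------
------
------
--***>
--**--
---**-
------
------
gen 12: ------
------
------
--****
--**-v
---**-
------
------
gen 13: ------
------
------
--****
--**<*
---**-
------
------
gen 14: ------
------
------
--**^*
--****
---**-
------
------
gen 15: ------
------
------
--*<-*
--****
---**-
------
------
gen 16: ------
------
------
--*--*
--*v**
---**-
------
------
gen 17: ------
------
------
--*--*
--*->*
---**-
------
------
gen 18: ------
------
------
--*-^*
--*--*
---**-
------
------
gen 19: ------
------
------
--*-*>
--*--*
---**-
------
------
gen 20: ------
------
-----^
--*-*-
--*--*
---**-
------
------
gen 21: ------
------
>----*
--*-*-
--*--*
---**-
------
------
gen 22: ------
------
*----*
v-*-*-
--*--*
---**-
------
------
gen 23: ------
------
*----*
*-*-*<
--*--*
---**-
------
------
gen 24: ------
------
*----^
*-*-**
--*--*
---**-
------
------
gen 25: ------
------
*---<-
*-*-**
--*--*
---**-
------
------
gen 26: ------
----^-
*---*-
*-*-**
--*--*
---**-
------
------
gen 27: ------
----*>
*---*-
*-*-**
--*--*
---**-
------
------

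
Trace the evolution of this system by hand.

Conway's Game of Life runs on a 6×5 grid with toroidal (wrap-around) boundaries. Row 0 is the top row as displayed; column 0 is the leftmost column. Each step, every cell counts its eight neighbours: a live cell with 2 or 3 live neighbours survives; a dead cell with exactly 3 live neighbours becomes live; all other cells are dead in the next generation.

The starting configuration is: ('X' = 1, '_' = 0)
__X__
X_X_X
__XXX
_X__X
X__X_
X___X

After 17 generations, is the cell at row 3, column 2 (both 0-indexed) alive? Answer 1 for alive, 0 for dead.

0

[0] __X__
X_X_X
__XXX
_X__X
X__X_
X___X
[1] _____
X_X_X
__X__
_X___
_X_X_
XX_XX
[2] __X__
_X_X_
X_XX_
_X___
_X_X_
XX_XX
[3] _____
_X_XX
X__XX
XX_XX
_X_X_
XX_XX
[4] _X___
__XX_
_____
_X___
_____
XX_XX
[5] _X___
__X__
__X__
_____
_XX_X
XXX_X
[6] ___X_
_XX__
_____
_XXX_
__X_X
____X
[7] __XX_
__X__
___X_
_XXX_
XXX_X
____X
[8] __XX_
__X__
_X_X_
_____
____X
____X
[9] __XX_
_X___
__X__
_____
_____
____X
[10] __XX_
_X_X_
_____
_____
_____
___X_
[11] ___XX
___X_
_____
_____
_____
__XX_
[12] ____X
___XX
_____
_____
_____
__XXX
[13] X_X__
___XX
_____
_____
___X_
___XX
[14] X_X__
___XX
_____
_____
___XX
__XXX
[15] XXX__
___XX
_____
_____
__X_X
XXX__
[16] _____
XXXXX
_____
_____
X_XX_
____X
[17] _XX__
XXXXX
XXXXX
_____
___XX
___XX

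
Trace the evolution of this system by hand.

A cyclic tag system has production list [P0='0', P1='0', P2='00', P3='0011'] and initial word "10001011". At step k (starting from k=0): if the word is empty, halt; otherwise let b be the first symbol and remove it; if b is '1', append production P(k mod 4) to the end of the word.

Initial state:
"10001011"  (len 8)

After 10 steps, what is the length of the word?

6

[0] "10001011"  (len 8)
[1] "00010110"  (len 8)
[2] "0010110"  (len 7)
[3] "010110"  (len 6)
[4] "10110"  (len 5)
[5] "01100"  (len 5)
[6] "1100"  (len 4)
[7] "10000"  (len 5)
[8] "00000011"  (len 8)
[9] "0000011"  (len 7)
[10] "000011"  (len 6)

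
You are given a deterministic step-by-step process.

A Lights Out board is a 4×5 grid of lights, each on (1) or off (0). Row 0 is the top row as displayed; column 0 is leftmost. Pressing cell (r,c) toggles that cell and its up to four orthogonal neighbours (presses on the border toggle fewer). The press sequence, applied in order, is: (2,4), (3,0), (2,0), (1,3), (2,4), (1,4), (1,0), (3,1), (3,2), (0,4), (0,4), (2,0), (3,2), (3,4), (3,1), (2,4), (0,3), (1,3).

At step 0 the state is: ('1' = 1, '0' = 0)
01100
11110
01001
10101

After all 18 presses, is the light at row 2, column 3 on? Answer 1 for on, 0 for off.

1

t=0: 01100
11110
01001
10101
t=1: 01100
11111
01010
10100
t=2: 01100
11111
11010
01100
t=3: 01100
01111
00010
11100
t=4: 01110
01000
00000
11100
t=5: 01110
01001
00011
11101
t=6: 01111
01010
00010
11101
t=7: 11111
10010
10010
11101
t=8: 11111
10010
11010
00001
t=9: 11111
10010
11110
01111
t=10: 11100
10011
11110
01111
t=11: 11111
10010
11110
01111
t=12: 11111
00010
00110
11111
t=13: 11111
00010
00010
10001
t=14: 11111
00010
00011
10010
t=15: 11111
00010
01011
01110
t=16: 11111
00011
01000
01111
t=17: 11000
00001
01000
01111
t=18: 11010
00110
01010
01111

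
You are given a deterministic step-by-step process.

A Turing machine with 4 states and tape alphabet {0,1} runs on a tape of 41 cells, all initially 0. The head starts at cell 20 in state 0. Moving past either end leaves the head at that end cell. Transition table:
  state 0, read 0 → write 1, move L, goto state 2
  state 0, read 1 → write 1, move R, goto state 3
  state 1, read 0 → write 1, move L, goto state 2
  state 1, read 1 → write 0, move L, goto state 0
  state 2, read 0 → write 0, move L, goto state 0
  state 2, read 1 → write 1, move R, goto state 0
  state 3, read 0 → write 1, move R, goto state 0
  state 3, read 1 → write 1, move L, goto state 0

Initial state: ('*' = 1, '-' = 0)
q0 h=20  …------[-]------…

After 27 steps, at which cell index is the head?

[0] q0 h=20  …------[-]------…
[1] q2 h=19  …------[-]*-----…
[2] q0 h=18  …------[-]-*----…
[3] q2 h=17  …------[-]*-*---…
[4] q0 h=16  …------[-]-*-*--…
[5] q2 h=15  …------[-]*-*-*-…
[6] q0 h=14  …------[-]-*-*-*…
[7] q2 h=13  …------[-]*-*-*-…
[8] q0 h=12  …------[-]-*-*-*…
[9] q2 h=11  …------[-]*-*-*-…
[10] q0 h=10  …------[-]-*-*-*…
[11] q2 h= 9  …------[-]*-*-*-…
[12] q0 h= 8  …------[-]-*-*-*…
[13] q2 h= 7  …------[-]*-*-*-…
[14] q0 h= 6  |------[-]-*-*-*…
[15] q2 h= 5  |-----[-]*-*-*-…
[16] q0 h= 4  |----[-]-*-*-*…
[17] q2 h= 3  |---[-]*-*-*-…
[18] q0 h= 2  |--[-]-*-*-*…
[19] q2 h= 1  |-[-]*-*-*-…
[20] q0 h= 0  |[-]-*-*-*…
[21] q2 h= 0  |[*]-*-*-*…
[22] q0 h= 1  |*[-]*-*-*-…
[23] q2 h= 0  |[*]**-*-*…
[24] q0 h= 1  |*[*]*-*-*-…
[25] q3 h= 2  |**[*]-*-*-*…
[26] q0 h= 1  |*[*]*-*-*-…
[27] q3 h= 2  |**[*]-*-*-*…

2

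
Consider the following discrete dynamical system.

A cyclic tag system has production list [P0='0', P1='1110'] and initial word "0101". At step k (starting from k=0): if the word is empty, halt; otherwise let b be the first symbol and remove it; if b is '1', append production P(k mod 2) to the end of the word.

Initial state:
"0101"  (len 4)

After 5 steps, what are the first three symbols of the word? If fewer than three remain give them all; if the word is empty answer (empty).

step 0: "0101"  (len 4)
step 1: "101"  (len 3)
step 2: "011110"  (len 6)
step 3: "11110"  (len 5)
step 4: "11101110"  (len 8)
step 5: "11011100"  (len 8)

110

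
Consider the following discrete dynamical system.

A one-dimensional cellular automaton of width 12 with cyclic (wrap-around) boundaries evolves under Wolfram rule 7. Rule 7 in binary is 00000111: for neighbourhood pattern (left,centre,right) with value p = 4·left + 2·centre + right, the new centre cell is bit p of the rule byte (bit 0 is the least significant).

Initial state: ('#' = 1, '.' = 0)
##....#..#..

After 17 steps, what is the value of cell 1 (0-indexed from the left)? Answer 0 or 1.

step 0: ##....#..#..
step 1: ...####.##.#
step 2: .##........#
step 3: ....########
step 4: .###........
step 5: #....#######
step 6: ..###.......
step 7: ##....######
step 8: ...###......
step 9: ###....#####
step 10: ....###.....
step 11: ####....####
step 12: .....###....
step 13: #####....###
step 14: ......###...
step 15: ######....##
step 16: .......###..
step 17: #######....#

1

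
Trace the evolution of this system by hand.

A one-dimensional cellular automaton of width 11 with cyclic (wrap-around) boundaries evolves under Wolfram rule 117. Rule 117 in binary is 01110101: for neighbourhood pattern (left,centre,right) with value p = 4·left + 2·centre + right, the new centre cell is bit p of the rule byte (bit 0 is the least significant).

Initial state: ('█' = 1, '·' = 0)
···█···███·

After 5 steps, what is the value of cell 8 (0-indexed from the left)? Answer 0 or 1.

gen 0: ···█···███·
gen 1: ██·███···██
gen 2: ·██··███···
gen 3: ··██···████
gen 4: █··███····█
gen 5: ██···████··

1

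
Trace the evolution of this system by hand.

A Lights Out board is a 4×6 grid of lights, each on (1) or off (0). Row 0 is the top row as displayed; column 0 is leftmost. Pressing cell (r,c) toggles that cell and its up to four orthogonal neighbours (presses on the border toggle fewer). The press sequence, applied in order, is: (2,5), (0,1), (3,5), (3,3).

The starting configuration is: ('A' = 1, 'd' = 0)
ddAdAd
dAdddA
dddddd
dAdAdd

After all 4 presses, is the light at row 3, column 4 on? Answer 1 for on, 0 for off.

step 0: ddAdAd
dAdddA
dddddd
dAdAdd
step 1: ddAdAd
dAdddd
ddddAA
dAdAdA
step 2: AAddAd
dddddd
ddddAA
dAdAdA
step 3: AAddAd
dddddd
ddddAd
dAdAAd
step 4: AAddAd
dddddd
dddAAd
dAAddd

0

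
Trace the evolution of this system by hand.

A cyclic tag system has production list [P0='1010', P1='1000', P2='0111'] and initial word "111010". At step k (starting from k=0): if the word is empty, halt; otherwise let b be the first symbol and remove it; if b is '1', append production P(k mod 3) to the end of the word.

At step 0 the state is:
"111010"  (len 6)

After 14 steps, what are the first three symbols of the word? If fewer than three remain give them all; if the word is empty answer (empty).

011

gen 0: "111010"  (len 6)
gen 1: "110101010"  (len 9)
gen 2: "101010101000"  (len 12)
gen 3: "010101010000111"  (len 15)
gen 4: "10101010000111"  (len 14)
gen 5: "01010100001111000"  (len 17)
gen 6: "1010100001111000"  (len 16)
gen 7: "0101000011110001010"  (len 19)
gen 8: "101000011110001010"  (len 18)
gen 9: "010000111100010100111"  (len 21)
gen 10: "10000111100010100111"  (len 20)
gen 11: "00001111000101001111000"  (len 23)
gen 12: "0001111000101001111000"  (len 22)
gen 13: "001111000101001111000"  (len 21)
gen 14: "01111000101001111000"  (len 20)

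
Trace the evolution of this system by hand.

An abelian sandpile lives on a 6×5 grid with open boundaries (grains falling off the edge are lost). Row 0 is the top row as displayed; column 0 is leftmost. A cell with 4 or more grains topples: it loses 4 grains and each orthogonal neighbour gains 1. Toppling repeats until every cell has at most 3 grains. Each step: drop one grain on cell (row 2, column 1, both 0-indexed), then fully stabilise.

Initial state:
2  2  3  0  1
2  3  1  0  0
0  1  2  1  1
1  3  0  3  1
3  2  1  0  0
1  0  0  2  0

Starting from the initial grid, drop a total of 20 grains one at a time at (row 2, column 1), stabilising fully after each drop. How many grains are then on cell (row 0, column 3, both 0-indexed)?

gen 0: 2  2  3  0  1
2  3  1  0  0
0  1  2  1  1
1  3  0  3  1
3  2  1  0  0
1  0  0  2  0
gen 1: 2  2  3  0  1
2  3  1  0  0
0  2  2  1  1
1  3  0  3  1
3  2  1  0  0
1  0  0  2  0
gen 2: 2  2  3  0  1
2  3  1  0  0
0  3  2  1  1
1  3  0  3  1
3  2  1  0  0
1  0  0  2  0
gen 3: 2  3  3  0  1
3  0  2  0  0
1  2  3  1  1
2  0  1  3  1
3  3  1  0  0
1  0  0  2  0
gen 4: 2  3  3  0  1
3  0  2  0  0
1  3  3  1  1
2  0  1  3  1
3  3  1  0  0
1  0  0  2  0
gen 5: 2  3  3  0  1
3  1  3  0  0
2  1  0  2  1
2  1  2  3  1
3  3  1  0  0
1  0  0  2  0
gen 6: 2  3  3  0  1
3  1  3  0  0
2  2  0  2  1
2  1  2  3  1
3  3  1  0  0
1  0  0  2  0
gen 7: 2  3  3  0  1
3  1  3  0  0
2  3  0  2  1
2  1  2  3  1
3  3  1  0  0
1  0  0  2  0
gen 8: 2  3  3  0  1
3  2  3  0  0
3  0  1  2  1
2  2  2  3  1
3  3  1  0  0
1  0  0  2  0
gen 9: 2  3  3  0  1
3  2  3  0  0
3  1  1  2  1
2  2  2  3  1
3  3  1  0  0
1  0  0  2  0
gen 10: 2  3  3  0  1
3  2  3  0  0
3  2  1  2  1
2  2  2  3  1
3  3  1  0  0
1  0  0  2  0
gen 11: 2  3  3  0  1
3  2  3  0  0
3  3  1  2  1
2  2  2  3  1
3  3  1  0  0
1  0  0  2  0
gen 12: 0  2  1  1  1
2  2  1  1  0
1  2  3  2  1
3  3  2  3  1
3  3  1  0  0
1  0  0  2  0
gen 13: 0  2  1  1  1
2  2  1  1  0
1  3  3  2  1
3  3  2  3  1
3  3  1  0  0
1  0  0  2  0
gen 14: 0  2  1  1  1
2  3  2  2  0
3  2  2  0  2
1  3  1  1  2
1  1  3  1  0
2  1  0  2  0
gen 15: 0  2  1  1  1
2  3  2  2  0
3  3  2  0  2
1  3  1  1  2
1  1  3  1  0
2  1  0  2  0
gen 16: 1  3  1  1  1
0  1  3  2  0
1  3  3  0  2
3  0  2  1  2
1  2  3  1  0
2  1  0  2  0
gen 17: 1  3  2  1  1
0  3  0  3  0
2  1  1  1  2
3  1  3  1  2
1  2  3  1  0
2  1  0  2  0
gen 18: 1  3  2  1  1
0  3  0  3  0
2  2  1  1  2
3  1  3  1  2
1  2  3  1  0
2  1  0  2  0
gen 19: 1  3  2  1  1
0  3  0  3  0
2  3  1  1  2
3  1  3  1  2
1  2  3  1  0
2  1  0  2  0
gen 20: 2  0  3  1  1
1  1  1  3  0
3  1  2  1  2
3  2  3  1  2
1  2  3  1  0
2  1  0  2  0

1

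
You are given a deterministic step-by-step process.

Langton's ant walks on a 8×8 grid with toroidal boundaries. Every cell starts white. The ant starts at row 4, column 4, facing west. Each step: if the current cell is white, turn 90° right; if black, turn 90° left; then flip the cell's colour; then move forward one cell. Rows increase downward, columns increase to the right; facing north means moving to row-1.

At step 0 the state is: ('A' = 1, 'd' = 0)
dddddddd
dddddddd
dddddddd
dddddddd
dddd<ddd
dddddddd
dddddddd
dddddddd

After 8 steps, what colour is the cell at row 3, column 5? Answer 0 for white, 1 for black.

t=0: dddddddd
dddddddd
dddddddd
dddddddd
dddd<ddd
dddddddd
dddddddd
dddddddd
t=1: dddddddd
dddddddd
dddddddd
dddd^ddd
ddddAddd
dddddddd
dddddddd
dddddddd
t=2: dddddddd
dddddddd
dddddddd
ddddA>dd
ddddAddd
dddddddd
dddddddd
dddddddd
t=3: dddddddd
dddddddd
dddddddd
ddddAAdd
ddddAvdd
dddddddd
dddddddd
dddddddd
t=4: dddddddd
dddddddd
dddddddd
ddddAAdd
dddd<Add
dddddddd
dddddddd
dddddddd
t=5: dddddddd
dddddddd
dddddddd
ddddAAdd
dddddAdd
ddddvddd
dddddddd
dddddddd
t=6: dddddddd
dddddddd
dddddddd
ddddAAdd
dddddAdd
ddd<Addd
dddddddd
dddddddd
t=7: dddddddd
dddddddd
dddddddd
ddddAAdd
ddd^dAdd
dddAAddd
dddddddd
dddddddd
t=8: dddddddd
dddddddd
dddddddd
ddddAAdd
dddA>Add
dddAAddd
dddddddd
dddddddd

1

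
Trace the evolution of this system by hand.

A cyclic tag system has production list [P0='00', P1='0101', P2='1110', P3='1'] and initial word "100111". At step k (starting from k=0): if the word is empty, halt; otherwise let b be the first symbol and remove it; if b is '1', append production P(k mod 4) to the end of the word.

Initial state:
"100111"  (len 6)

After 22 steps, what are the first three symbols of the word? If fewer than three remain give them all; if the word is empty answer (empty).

[0] "100111"  (len 6)
[1] "0011100"  (len 7)
[2] "011100"  (len 6)
[3] "11100"  (len 5)
[4] "11001"  (len 5)
[5] "100100"  (len 6)
[6] "001000101"  (len 9)
[7] "01000101"  (len 8)
[8] "1000101"  (len 7)
[9] "00010100"  (len 8)
[10] "0010100"  (len 7)
[11] "010100"  (len 6)
[12] "10100"  (len 5)
[13] "010000"  (len 6)
[14] "10000"  (len 5)
[15] "00001110"  (len 8)
[16] "0001110"  (len 7)
[17] "001110"  (len 6)
[18] "01110"  (len 5)
[19] "1110"  (len 4)
[20] "1101"  (len 4)
[21] "10100"  (len 5)
[22] "01000101"  (len 8)

010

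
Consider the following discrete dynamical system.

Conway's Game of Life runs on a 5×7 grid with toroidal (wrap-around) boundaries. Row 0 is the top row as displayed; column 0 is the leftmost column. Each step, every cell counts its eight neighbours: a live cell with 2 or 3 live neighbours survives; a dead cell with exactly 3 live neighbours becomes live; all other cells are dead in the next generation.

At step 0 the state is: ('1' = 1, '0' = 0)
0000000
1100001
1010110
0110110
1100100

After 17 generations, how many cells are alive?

6

step 0: 0000000
1100001
1010110
0110110
1100100
step 1: 0000001
1100011
0010100
0010000
1111110
step 2: 0001000
1100011
1011011
0000010
1111111
step 3: 0001000
0101010
0010000
0000000
1111011
step 4: 0001010
0001100
0010000
1001001
1111101
step 5: 1100011
0011100
0010100
0000111
0100000
step 6: 1101111
1010101
0010000
0001110
0100100
step 7: 0000000
0010100
0110001
0011110
0100000
step 8: 0000000
0111000
0100000
1001110
0011100
step 9: 0100100
0110000
1100000
0100010
0010010
step 10: 0101000
0010000
1000000
1110001
0110110
step 11: 0101100
0110000
1010001
0011011
0000111
step 12: 1101100
0000000
1000011
0111000
1000001
step 13: 1100001
0100110
1110001
0110010
0000101
step 14: 0100101
0000010
0001101
0011010
0010001
step 15: 1000001
1001001
0011001
0010011
1110101
step 16: 0011000
0111010
0111100
0000100
0011000
step 17: 0000000
0000000
0100010
0100100
0010100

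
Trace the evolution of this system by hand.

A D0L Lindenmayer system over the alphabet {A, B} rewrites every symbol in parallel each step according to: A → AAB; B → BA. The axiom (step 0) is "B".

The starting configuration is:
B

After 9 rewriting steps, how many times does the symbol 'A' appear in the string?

t=0: B
t=1: BA
t=2: BAAAB
t=3: BAAABAABAABBA
t=4: BAAABAABAABBAAABAABBAAABAABBABAAAB
t=5: BAAABAABAABBAAABAABBAAABAABBABAAABAABAABBAAABAABBABAAABAABAABBAAABAABBABAAABBAAABAABAABBA
t=6: BAAABAABAABBAAABAABBAAABAABBABAAABAABAABBAAABAABBABAAABAAB…BAABBABAAABBAAABAABAABBABAAABAABAABBAAABAABBAAABAABBABAAAB  (len 233)
t=7: BAAABAABAABBAAABAABBAAABAABBABAAABAABAABBAAABAABBABAAABAAB…AABAABAABBAAABAABBABAAABAABAABBAAABAABBABAAABBAAABAABAABBA  (len 610)
t=8: BAAABAABAABBAAABAABBAAABAABBABAAABAABAABBAAABAABBABAAABAAB…BAABBABAAABBAAABAABAABBABAAABAABAABBAAABAABBAAABAABBABAAAB  (len 1597)
t=9: BAAABAABAABBAAABAABBAAABAABBABAAABAABAABBAAABAABBABAAABAAB…AABAABAABBAAABAABBABAAABAABAABBAAABAABBABAAABBAAABAABAABBA  (len 4181)

2584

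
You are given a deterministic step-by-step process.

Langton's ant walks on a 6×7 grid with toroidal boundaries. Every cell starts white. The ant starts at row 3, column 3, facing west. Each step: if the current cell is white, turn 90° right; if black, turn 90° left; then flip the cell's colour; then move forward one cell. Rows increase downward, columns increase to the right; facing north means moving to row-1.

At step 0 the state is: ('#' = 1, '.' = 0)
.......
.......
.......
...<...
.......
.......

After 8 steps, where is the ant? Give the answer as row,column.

3,3

step 0: .......
.......
.......
...<...
.......
.......
step 1: .......
.......
...^...
...#...
.......
.......
step 2: .......
.......
...#>..
...#...
.......
.......
step 3: .......
.......
...##..
...#v..
.......
.......
step 4: .......
.......
...##..
...<#..
.......
.......
step 5: .......
.......
...##..
....#..
...v...
.......
step 6: .......
.......
...##..
....#..
..<#...
.......
step 7: .......
.......
...##..
..^.#..
..##...
.......
step 8: .......
.......
...##..
..#>#..
..##...
.......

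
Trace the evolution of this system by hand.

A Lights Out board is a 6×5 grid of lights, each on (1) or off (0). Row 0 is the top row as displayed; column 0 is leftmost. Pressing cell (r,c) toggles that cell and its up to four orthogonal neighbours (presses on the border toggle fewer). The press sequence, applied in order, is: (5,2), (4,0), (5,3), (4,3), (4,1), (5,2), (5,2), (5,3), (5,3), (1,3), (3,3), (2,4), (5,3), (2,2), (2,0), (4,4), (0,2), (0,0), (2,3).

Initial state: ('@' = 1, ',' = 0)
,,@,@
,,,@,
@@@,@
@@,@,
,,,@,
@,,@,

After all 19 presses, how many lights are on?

14

k=0  ,,@,@
,,,@,
@@@,@
@@,@,
,,,@,
@,,@,
k=1  ,,@,@
,,,@,
@@@,@
@@,@,
,,@@,
@@@,,
k=2  ,,@,@
,,,@,
@@@,@
,@,@,
@@@@,
,@@,,
k=3  ,,@,@
,,,@,
@@@,@
,@,@,
@@@,,
,@,@@
k=4  ,,@,@
,,,@,
@@@,@
,@,,,
@@,@@
,@,,@
k=5  ,,@,@
,,,@,
@@@,@
,,,,,
,,@@@
,,,,@
k=6  ,,@,@
,,,@,
@@@,@
,,,,,
,,,@@
,@@@@
k=7  ,,@,@
,,,@,
@@@,@
,,,,,
,,@@@
,,,,@
k=8  ,,@,@
,,,@,
@@@,@
,,,,,
,,@,@
,,@@,
k=9  ,,@,@
,,,@,
@@@,@
,,,,,
,,@@@
,,,,@
k=10  ,,@@@
,,@,@
@@@@@
,,,,,
,,@@@
,,,,@
k=11  ,,@@@
,,@,@
@@@,@
,,@@@
,,@,@
,,,,@
k=12  ,,@@@
,,@,,
@@@@,
,,@@,
,,@,@
,,,,@
k=13  ,,@@@
,,@,,
@@@@,
,,@@,
,,@@@
,,@@,
k=14  ,,@@@
,,,,,
@,,,,
,,,@,
,,@@@
,,@@,
k=15  ,,@@@
@,,,,
,@,,,
@,,@,
,,@@@
,,@@,
k=16  ,,@@@
@,,,,
,@,,,
@,,@@
,,@,,
,,@@@
k=17  ,@,,@
@,@,,
,@,,,
@,,@@
,,@,,
,,@@@
k=18  @,,,@
,,@,,
,@,,,
@,,@@
,,@,,
,,@@@
k=19  @,,,@
,,@@,
,@@@@
@,,,@
,,@,,
,,@@@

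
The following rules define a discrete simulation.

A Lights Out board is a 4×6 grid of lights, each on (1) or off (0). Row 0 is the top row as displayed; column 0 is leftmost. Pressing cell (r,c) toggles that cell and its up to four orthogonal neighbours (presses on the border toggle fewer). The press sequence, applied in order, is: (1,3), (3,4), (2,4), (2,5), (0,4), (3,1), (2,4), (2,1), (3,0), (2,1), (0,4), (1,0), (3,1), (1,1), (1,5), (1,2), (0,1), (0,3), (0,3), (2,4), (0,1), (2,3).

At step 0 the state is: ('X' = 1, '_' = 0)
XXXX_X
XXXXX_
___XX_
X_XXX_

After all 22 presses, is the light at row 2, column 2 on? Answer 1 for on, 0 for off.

0

0) XXXX_X
XXXXX_
___XX_
X_XXX_
1) XXX__X
XX____
____X_
X_XXX_
2) XXX__X
XX____
______
X_X__X
3) XXX__X
XX__X_
___XXX
X_X_XX
4) XXX__X
XX__XX
___X__
X_X_X_
5) XXXXX_
XX___X
___X__
X_X_X_
6) XXXXX_
XX___X
_X_X__
_X__X_
7) XXXXX_
XX__XX
_X__XX
_X____
8) XXXXX_
X___XX
X_X_XX
______
9) XXXXX_
X___XX
__X_XX
XX____
10) XXXXX_
XX__XX
XX__XX
X_____
11) XXX__X
XX___X
XX__XX
X_____
12) _XX__X
_____X
_X__XX
X_____
13) _XX__X
_____X
____XX
_XX___
14) __X__X
XXX__X
_X__XX
_XX___
15) __X___
XXX_X_
_X__X_
_XX___
16) ______
X__XX_
_XX_X_
_XX___
17) XXX___
XX_XX_
_XX_X_
_XX___
18) XX_XX_
XX__X_
_XX_X_
_XX___
19) XXX___
XX_XX_
_XX_X_
_XX___
20) XXX___
XX_X__
_XXX_X
_XX_X_
21) ______
X__X__
_XXX_X
_XX_X_
22) ______
X_____
_X__XX
_XXXX_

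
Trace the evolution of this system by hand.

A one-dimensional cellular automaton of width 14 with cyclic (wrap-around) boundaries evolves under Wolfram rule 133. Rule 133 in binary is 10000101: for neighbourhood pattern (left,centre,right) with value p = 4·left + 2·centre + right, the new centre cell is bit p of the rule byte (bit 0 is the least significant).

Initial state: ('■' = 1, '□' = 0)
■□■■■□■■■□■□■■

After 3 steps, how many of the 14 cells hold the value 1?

[0] ■□■■■□■■■□■□■■
[1] □□□■□□□■□□■□□■
[2] □■□■□■□■□□■□□■
[3] □■□■□■□■□□■□□■

6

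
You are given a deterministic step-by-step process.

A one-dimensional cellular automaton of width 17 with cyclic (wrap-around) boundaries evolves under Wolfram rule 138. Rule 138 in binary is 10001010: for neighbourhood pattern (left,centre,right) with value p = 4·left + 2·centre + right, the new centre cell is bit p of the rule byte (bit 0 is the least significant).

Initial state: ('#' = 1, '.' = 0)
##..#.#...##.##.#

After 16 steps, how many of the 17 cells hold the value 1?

6

gen 0: ##..#.#...##.##.#
gen 1: #..#.....##..#..#
gen 2: ..#.....##..#..##
gen 3: .#.....##..#..##.
gen 4: #.....##..#..##..
gen 5: .....##..#..##..#
gen 6: ....##..#..##..#.
gen 7: ...##..#..##..#..
gen 8: ..##..#..##..#...
gen 9: .##..#..##..#....
gen 10: ##..#..##..#.....
gen 11: #..#..##..#.....#
gen 12: ..#..##..#.....##
gen 13: .#..##..#.....##.
gen 14: #..##..#.....##..
gen 15: ..##..#.....##..#
gen 16: .##..#.....##..#.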